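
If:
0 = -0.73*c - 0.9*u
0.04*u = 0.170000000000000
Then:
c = -5.24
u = 4.25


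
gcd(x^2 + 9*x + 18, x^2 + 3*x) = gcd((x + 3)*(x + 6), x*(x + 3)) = x + 3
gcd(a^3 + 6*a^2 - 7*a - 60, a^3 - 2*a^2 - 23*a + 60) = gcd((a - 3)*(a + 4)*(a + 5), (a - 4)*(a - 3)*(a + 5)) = a^2 + 2*a - 15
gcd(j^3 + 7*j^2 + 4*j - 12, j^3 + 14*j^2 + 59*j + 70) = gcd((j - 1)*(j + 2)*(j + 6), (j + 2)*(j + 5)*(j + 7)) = j + 2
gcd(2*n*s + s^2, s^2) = s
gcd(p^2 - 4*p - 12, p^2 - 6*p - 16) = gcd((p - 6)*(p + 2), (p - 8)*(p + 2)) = p + 2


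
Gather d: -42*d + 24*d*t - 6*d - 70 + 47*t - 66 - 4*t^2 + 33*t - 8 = d*(24*t - 48) - 4*t^2 + 80*t - 144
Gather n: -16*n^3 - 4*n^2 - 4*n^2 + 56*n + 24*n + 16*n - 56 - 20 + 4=-16*n^3 - 8*n^2 + 96*n - 72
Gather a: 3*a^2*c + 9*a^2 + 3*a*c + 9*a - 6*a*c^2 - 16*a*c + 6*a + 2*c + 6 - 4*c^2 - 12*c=a^2*(3*c + 9) + a*(-6*c^2 - 13*c + 15) - 4*c^2 - 10*c + 6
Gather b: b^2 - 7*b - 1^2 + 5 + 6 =b^2 - 7*b + 10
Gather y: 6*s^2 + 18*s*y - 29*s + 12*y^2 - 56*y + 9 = 6*s^2 - 29*s + 12*y^2 + y*(18*s - 56) + 9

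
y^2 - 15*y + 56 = (y - 8)*(y - 7)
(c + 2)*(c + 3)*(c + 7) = c^3 + 12*c^2 + 41*c + 42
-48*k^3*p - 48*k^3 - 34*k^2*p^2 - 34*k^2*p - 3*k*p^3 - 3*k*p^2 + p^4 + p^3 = (-8*k + p)*(2*k + p)*(3*k + p)*(p + 1)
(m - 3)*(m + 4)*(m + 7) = m^3 + 8*m^2 - 5*m - 84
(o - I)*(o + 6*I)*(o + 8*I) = o^3 + 13*I*o^2 - 34*o + 48*I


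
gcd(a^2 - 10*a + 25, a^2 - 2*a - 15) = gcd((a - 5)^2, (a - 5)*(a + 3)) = a - 5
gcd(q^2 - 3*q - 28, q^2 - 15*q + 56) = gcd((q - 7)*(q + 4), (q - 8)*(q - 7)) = q - 7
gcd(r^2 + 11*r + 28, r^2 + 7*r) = r + 7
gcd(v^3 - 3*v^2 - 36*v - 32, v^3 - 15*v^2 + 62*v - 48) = v - 8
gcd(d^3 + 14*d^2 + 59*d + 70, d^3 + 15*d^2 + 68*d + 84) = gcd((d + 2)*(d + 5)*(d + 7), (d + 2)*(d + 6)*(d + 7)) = d^2 + 9*d + 14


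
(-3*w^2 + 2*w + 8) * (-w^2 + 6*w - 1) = 3*w^4 - 20*w^3 + 7*w^2 + 46*w - 8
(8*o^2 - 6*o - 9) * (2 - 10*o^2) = -80*o^4 + 60*o^3 + 106*o^2 - 12*o - 18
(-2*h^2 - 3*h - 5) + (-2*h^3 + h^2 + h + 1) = -2*h^3 - h^2 - 2*h - 4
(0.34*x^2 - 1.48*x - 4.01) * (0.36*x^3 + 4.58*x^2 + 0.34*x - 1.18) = 0.1224*x^5 + 1.0244*x^4 - 8.1064*x^3 - 19.2702*x^2 + 0.383*x + 4.7318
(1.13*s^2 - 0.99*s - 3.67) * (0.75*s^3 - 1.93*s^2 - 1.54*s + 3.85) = 0.8475*s^5 - 2.9234*s^4 - 2.582*s^3 + 12.9582*s^2 + 1.8403*s - 14.1295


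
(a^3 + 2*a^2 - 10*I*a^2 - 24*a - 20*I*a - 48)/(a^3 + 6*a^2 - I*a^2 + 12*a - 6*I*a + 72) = (a^2 + a*(2 - 6*I) - 12*I)/(a^2 + a*(6 + 3*I) + 18*I)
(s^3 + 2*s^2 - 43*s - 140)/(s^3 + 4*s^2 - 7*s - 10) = (s^2 - 3*s - 28)/(s^2 - s - 2)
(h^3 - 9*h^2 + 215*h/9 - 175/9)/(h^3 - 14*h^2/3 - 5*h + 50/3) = (h - 7/3)/(h + 2)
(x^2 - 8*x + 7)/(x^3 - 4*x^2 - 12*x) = (-x^2 + 8*x - 7)/(x*(-x^2 + 4*x + 12))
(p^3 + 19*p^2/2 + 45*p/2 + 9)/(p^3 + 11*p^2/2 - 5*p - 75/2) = (2*p^2 + 13*p + 6)/(2*p^2 + 5*p - 25)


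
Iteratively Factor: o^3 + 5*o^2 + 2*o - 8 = (o + 4)*(o^2 + o - 2) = (o + 2)*(o + 4)*(o - 1)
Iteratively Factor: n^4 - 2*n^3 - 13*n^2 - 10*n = (n - 5)*(n^3 + 3*n^2 + 2*n) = n*(n - 5)*(n^2 + 3*n + 2) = n*(n - 5)*(n + 1)*(n + 2)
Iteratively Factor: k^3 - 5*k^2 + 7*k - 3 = (k - 3)*(k^2 - 2*k + 1) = (k - 3)*(k - 1)*(k - 1)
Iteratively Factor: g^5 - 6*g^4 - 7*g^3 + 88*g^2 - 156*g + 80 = (g - 2)*(g^4 - 4*g^3 - 15*g^2 + 58*g - 40) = (g - 5)*(g - 2)*(g^3 + g^2 - 10*g + 8) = (g - 5)*(g - 2)^2*(g^2 + 3*g - 4) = (g - 5)*(g - 2)^2*(g - 1)*(g + 4)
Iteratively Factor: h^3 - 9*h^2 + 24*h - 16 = (h - 1)*(h^2 - 8*h + 16) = (h - 4)*(h - 1)*(h - 4)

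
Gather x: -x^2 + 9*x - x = -x^2 + 8*x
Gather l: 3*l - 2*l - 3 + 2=l - 1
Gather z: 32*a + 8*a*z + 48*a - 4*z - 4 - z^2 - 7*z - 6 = 80*a - z^2 + z*(8*a - 11) - 10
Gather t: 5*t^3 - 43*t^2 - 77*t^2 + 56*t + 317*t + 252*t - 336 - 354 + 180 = 5*t^3 - 120*t^2 + 625*t - 510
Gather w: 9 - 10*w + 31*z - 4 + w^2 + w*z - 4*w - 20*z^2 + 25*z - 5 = w^2 + w*(z - 14) - 20*z^2 + 56*z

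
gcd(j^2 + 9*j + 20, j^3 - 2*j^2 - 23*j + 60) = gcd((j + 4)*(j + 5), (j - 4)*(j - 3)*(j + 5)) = j + 5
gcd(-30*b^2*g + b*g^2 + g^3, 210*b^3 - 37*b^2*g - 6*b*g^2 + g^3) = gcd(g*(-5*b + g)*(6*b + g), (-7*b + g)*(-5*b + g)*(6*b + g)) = 30*b^2 - b*g - g^2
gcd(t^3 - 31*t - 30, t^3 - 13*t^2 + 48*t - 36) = t - 6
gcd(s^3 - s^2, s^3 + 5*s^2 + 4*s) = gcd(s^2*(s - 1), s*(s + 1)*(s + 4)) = s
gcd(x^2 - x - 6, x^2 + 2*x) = x + 2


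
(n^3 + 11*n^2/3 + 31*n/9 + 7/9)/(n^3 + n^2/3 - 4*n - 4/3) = (3*n^2 + 10*n + 7)/(3*(n^2 - 4))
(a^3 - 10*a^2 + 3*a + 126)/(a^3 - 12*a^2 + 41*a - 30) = (a^2 - 4*a - 21)/(a^2 - 6*a + 5)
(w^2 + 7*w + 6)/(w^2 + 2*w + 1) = (w + 6)/(w + 1)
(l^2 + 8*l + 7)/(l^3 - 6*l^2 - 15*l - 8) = (l + 7)/(l^2 - 7*l - 8)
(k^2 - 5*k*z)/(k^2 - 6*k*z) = (k - 5*z)/(k - 6*z)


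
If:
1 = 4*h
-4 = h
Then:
No Solution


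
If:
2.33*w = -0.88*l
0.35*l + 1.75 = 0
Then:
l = -5.00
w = 1.89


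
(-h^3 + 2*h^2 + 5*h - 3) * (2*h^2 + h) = -2*h^5 + 3*h^4 + 12*h^3 - h^2 - 3*h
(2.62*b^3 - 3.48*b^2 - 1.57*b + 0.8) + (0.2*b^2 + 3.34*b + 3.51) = 2.62*b^3 - 3.28*b^2 + 1.77*b + 4.31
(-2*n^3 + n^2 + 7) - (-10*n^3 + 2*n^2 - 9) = 8*n^3 - n^2 + 16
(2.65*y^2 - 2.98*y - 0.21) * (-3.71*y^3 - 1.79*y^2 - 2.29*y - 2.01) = -9.8315*y^5 + 6.3123*y^4 + 0.0447999999999995*y^3 + 1.8736*y^2 + 6.4707*y + 0.4221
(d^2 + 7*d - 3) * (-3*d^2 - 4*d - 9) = -3*d^4 - 25*d^3 - 28*d^2 - 51*d + 27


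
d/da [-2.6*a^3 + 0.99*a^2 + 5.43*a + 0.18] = -7.8*a^2 + 1.98*a + 5.43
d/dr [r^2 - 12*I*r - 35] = 2*r - 12*I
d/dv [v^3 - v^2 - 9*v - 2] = 3*v^2 - 2*v - 9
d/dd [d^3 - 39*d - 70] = 3*d^2 - 39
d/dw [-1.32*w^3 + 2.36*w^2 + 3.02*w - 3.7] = -3.96*w^2 + 4.72*w + 3.02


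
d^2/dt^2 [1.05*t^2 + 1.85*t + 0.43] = 2.10000000000000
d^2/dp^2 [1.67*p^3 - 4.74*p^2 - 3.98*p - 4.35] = 10.02*p - 9.48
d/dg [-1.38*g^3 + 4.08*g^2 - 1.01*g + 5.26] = -4.14*g^2 + 8.16*g - 1.01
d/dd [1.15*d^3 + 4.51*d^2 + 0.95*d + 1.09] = 3.45*d^2 + 9.02*d + 0.95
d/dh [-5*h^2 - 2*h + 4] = -10*h - 2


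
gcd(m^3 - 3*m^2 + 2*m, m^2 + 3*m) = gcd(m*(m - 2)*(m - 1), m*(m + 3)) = m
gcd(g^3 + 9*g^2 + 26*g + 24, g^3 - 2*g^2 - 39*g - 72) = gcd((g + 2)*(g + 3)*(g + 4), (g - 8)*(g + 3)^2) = g + 3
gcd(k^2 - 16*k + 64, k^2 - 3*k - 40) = k - 8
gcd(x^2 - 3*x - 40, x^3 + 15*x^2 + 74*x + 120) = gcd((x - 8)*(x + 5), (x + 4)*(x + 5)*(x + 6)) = x + 5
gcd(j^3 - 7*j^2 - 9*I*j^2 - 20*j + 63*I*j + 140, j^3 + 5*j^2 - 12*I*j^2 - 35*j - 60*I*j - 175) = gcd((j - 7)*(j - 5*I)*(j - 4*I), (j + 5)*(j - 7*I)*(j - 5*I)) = j - 5*I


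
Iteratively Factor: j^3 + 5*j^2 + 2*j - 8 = (j + 4)*(j^2 + j - 2) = (j + 2)*(j + 4)*(j - 1)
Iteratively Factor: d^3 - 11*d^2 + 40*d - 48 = (d - 3)*(d^2 - 8*d + 16) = (d - 4)*(d - 3)*(d - 4)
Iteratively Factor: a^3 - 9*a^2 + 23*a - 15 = (a - 5)*(a^2 - 4*a + 3) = (a - 5)*(a - 3)*(a - 1)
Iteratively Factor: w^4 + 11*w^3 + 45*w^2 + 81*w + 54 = (w + 3)*(w^3 + 8*w^2 + 21*w + 18) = (w + 3)^2*(w^2 + 5*w + 6) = (w + 3)^3*(w + 2)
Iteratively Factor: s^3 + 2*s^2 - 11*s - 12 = (s + 4)*(s^2 - 2*s - 3) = (s - 3)*(s + 4)*(s + 1)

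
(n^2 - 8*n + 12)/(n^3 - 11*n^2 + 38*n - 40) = (n - 6)/(n^2 - 9*n + 20)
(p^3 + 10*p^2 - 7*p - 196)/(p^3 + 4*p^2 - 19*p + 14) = (p^2 + 3*p - 28)/(p^2 - 3*p + 2)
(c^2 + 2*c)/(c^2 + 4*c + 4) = c/(c + 2)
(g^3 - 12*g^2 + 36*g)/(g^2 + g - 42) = g*(g - 6)/(g + 7)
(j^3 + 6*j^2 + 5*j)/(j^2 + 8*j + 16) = j*(j^2 + 6*j + 5)/(j^2 + 8*j + 16)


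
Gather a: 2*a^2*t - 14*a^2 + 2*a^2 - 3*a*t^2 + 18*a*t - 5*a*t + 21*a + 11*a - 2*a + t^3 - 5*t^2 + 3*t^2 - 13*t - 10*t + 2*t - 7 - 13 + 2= a^2*(2*t - 12) + a*(-3*t^2 + 13*t + 30) + t^3 - 2*t^2 - 21*t - 18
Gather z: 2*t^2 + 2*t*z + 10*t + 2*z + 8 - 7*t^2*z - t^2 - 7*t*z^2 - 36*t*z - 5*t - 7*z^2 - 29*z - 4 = t^2 + 5*t + z^2*(-7*t - 7) + z*(-7*t^2 - 34*t - 27) + 4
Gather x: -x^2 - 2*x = -x^2 - 2*x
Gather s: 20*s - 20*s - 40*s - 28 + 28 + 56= 56 - 40*s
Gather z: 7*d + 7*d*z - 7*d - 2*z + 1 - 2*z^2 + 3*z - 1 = -2*z^2 + z*(7*d + 1)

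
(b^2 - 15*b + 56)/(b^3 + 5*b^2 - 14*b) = (b^2 - 15*b + 56)/(b*(b^2 + 5*b - 14))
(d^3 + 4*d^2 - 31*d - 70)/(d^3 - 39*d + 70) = (d + 2)/(d - 2)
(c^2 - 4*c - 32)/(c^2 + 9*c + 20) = (c - 8)/(c + 5)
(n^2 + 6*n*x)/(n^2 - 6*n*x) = (n + 6*x)/(n - 6*x)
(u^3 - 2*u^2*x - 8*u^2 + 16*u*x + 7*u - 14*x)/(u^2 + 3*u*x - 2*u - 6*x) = (u^3 - 2*u^2*x - 8*u^2 + 16*u*x + 7*u - 14*x)/(u^2 + 3*u*x - 2*u - 6*x)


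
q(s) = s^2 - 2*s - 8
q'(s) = 2*s - 2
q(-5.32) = 30.94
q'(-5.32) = -12.64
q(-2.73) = 4.91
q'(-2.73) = -7.46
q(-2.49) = 3.18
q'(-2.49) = -6.98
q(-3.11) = 7.89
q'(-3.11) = -8.22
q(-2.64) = 4.25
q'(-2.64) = -7.28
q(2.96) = -5.16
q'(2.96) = 3.92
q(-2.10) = 0.61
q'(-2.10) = -6.20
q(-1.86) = -0.82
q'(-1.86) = -5.72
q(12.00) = 112.00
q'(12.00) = 22.00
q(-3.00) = 7.00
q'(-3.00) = -8.00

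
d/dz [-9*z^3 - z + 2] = -27*z^2 - 1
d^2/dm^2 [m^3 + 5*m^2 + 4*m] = 6*m + 10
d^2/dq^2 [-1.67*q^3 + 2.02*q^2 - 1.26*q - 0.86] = 4.04 - 10.02*q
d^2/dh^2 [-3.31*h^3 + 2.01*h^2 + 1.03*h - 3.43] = 4.02 - 19.86*h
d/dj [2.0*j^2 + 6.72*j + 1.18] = 4.0*j + 6.72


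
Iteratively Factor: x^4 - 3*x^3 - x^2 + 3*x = (x + 1)*(x^3 - 4*x^2 + 3*x) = x*(x + 1)*(x^2 - 4*x + 3) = x*(x - 3)*(x + 1)*(x - 1)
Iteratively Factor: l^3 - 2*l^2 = (l)*(l^2 - 2*l) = l*(l - 2)*(l)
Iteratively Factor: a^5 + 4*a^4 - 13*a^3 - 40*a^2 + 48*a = (a)*(a^4 + 4*a^3 - 13*a^2 - 40*a + 48) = a*(a + 4)*(a^3 - 13*a + 12) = a*(a - 1)*(a + 4)*(a^2 + a - 12) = a*(a - 3)*(a - 1)*(a + 4)*(a + 4)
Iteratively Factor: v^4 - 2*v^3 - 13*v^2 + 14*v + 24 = (v + 3)*(v^3 - 5*v^2 + 2*v + 8) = (v + 1)*(v + 3)*(v^2 - 6*v + 8) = (v - 4)*(v + 1)*(v + 3)*(v - 2)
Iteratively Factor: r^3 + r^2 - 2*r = (r - 1)*(r^2 + 2*r) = r*(r - 1)*(r + 2)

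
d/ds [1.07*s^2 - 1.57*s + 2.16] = 2.14*s - 1.57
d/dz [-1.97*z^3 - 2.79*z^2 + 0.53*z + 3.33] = -5.91*z^2 - 5.58*z + 0.53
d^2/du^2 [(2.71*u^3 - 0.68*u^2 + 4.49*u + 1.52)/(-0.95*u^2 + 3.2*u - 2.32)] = (-1.06581410364015e-14*u^5 + 1.4210854715202e-14*u^4 - 47.52517*u^3 + 103.49112*u^2 - 0.417263999999996*u - 83.776896)/(0.857375*u^6 - 8.664*u^5 + 35.4654*u^4 - 75.0848*u^3 + 86.61024*u^2 - 51.67104*u + 12.487168)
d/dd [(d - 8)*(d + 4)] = 2*d - 4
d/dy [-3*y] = -3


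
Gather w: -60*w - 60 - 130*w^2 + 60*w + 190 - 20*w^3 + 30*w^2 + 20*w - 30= -20*w^3 - 100*w^2 + 20*w + 100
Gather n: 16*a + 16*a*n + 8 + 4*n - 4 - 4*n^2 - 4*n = 16*a*n + 16*a - 4*n^2 + 4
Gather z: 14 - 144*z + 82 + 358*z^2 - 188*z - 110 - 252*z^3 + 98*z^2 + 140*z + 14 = -252*z^3 + 456*z^2 - 192*z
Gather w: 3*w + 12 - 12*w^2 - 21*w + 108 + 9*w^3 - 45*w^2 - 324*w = 9*w^3 - 57*w^2 - 342*w + 120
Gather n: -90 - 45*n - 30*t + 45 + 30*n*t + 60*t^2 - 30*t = n*(30*t - 45) + 60*t^2 - 60*t - 45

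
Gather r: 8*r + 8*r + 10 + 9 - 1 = 16*r + 18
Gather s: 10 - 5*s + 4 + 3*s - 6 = 8 - 2*s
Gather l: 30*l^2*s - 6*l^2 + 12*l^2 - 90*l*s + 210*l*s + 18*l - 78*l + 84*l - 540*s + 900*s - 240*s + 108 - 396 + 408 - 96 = l^2*(30*s + 6) + l*(120*s + 24) + 120*s + 24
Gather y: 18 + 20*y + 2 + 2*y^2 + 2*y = 2*y^2 + 22*y + 20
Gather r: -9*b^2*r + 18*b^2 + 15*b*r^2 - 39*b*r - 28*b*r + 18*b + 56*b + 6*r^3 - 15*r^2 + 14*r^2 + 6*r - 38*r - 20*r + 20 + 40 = 18*b^2 + 74*b + 6*r^3 + r^2*(15*b - 1) + r*(-9*b^2 - 67*b - 52) + 60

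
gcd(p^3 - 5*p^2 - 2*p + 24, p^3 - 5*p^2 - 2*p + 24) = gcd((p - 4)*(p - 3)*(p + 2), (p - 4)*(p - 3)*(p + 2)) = p^3 - 5*p^2 - 2*p + 24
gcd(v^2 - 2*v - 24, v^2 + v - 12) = v + 4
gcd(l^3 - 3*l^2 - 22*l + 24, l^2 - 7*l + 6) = l^2 - 7*l + 6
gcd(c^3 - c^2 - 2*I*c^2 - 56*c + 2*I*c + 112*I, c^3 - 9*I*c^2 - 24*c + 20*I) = c - 2*I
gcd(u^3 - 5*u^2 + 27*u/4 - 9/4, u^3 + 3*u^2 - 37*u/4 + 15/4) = u^2 - 2*u + 3/4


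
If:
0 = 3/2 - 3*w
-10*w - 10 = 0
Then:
No Solution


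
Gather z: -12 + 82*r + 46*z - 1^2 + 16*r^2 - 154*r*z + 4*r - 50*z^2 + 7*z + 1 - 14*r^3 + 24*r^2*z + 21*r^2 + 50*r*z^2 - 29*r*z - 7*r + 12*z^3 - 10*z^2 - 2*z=-14*r^3 + 37*r^2 + 79*r + 12*z^3 + z^2*(50*r - 60) + z*(24*r^2 - 183*r + 51) - 12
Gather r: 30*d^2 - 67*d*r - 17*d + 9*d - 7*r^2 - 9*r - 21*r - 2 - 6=30*d^2 - 8*d - 7*r^2 + r*(-67*d - 30) - 8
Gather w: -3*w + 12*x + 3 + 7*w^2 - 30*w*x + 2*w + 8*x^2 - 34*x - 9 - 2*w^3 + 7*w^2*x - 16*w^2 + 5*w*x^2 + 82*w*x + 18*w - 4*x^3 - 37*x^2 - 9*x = -2*w^3 + w^2*(7*x - 9) + w*(5*x^2 + 52*x + 17) - 4*x^3 - 29*x^2 - 31*x - 6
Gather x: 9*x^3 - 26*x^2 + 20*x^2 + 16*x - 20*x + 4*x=9*x^3 - 6*x^2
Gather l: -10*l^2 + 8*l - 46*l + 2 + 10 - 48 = -10*l^2 - 38*l - 36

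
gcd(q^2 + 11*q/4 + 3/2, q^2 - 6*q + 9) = 1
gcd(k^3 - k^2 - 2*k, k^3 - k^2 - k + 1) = k + 1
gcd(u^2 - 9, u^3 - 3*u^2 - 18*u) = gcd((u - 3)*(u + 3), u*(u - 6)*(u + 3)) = u + 3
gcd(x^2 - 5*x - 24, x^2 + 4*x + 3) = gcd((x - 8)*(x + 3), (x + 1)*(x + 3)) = x + 3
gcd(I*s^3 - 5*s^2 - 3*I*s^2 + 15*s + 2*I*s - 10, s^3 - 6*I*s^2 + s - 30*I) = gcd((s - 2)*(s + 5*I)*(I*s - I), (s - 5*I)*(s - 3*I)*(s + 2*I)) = 1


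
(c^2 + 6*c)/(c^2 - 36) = c/(c - 6)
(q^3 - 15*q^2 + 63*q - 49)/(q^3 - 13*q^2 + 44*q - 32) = (q^2 - 14*q + 49)/(q^2 - 12*q + 32)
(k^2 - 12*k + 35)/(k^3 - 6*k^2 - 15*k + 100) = (k - 7)/(k^2 - k - 20)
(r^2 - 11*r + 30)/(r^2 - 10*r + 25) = (r - 6)/(r - 5)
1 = 1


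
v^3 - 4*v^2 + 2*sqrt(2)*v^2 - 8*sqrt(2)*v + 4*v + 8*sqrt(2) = (v - 2)^2*(v + 2*sqrt(2))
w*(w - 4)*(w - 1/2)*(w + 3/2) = w^4 - 3*w^3 - 19*w^2/4 + 3*w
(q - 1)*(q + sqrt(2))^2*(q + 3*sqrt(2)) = q^4 - q^3 + 5*sqrt(2)*q^3 - 5*sqrt(2)*q^2 + 14*q^2 - 14*q + 6*sqrt(2)*q - 6*sqrt(2)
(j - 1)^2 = j^2 - 2*j + 1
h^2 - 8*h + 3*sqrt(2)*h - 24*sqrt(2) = (h - 8)*(h + 3*sqrt(2))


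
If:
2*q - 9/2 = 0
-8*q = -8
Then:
No Solution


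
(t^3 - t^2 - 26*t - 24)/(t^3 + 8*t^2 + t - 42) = (t^3 - t^2 - 26*t - 24)/(t^3 + 8*t^2 + t - 42)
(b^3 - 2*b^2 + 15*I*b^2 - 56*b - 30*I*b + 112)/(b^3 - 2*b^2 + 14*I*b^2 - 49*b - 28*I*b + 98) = (b + 8*I)/(b + 7*I)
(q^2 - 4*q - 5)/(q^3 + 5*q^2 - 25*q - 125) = (q + 1)/(q^2 + 10*q + 25)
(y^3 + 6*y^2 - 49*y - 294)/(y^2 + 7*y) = y - 1 - 42/y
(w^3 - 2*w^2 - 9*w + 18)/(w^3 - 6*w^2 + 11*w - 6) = (w + 3)/(w - 1)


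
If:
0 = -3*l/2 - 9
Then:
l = -6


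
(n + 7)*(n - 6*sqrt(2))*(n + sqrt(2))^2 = n^4 - 4*sqrt(2)*n^3 + 7*n^3 - 28*sqrt(2)*n^2 - 22*n^2 - 154*n - 12*sqrt(2)*n - 84*sqrt(2)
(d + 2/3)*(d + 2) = d^2 + 8*d/3 + 4/3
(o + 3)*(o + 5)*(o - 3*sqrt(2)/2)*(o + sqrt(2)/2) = o^4 - sqrt(2)*o^3 + 8*o^3 - 8*sqrt(2)*o^2 + 27*o^2/2 - 15*sqrt(2)*o - 12*o - 45/2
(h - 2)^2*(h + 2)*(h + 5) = h^4 + 3*h^3 - 14*h^2 - 12*h + 40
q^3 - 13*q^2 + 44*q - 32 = (q - 8)*(q - 4)*(q - 1)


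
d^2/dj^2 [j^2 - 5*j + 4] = 2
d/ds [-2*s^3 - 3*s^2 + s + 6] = -6*s^2 - 6*s + 1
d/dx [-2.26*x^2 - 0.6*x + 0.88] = -4.52*x - 0.6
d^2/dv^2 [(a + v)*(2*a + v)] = 2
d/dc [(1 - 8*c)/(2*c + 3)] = -26/(2*c + 3)^2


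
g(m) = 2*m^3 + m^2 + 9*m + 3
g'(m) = 6*m^2 + 2*m + 9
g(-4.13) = -158.00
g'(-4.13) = 103.08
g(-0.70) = -3.50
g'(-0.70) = 10.54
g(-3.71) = -118.76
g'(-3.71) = 84.16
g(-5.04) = -273.01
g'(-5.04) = 151.33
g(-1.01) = -7.13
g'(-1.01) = 13.10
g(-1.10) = -8.35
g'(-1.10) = 14.06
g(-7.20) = -756.46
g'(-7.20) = 305.64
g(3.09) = 99.37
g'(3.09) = 72.47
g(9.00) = 1623.00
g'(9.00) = 513.00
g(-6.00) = -447.00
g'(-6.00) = 213.00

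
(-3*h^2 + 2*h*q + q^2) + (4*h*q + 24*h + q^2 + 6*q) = -3*h^2 + 6*h*q + 24*h + 2*q^2 + 6*q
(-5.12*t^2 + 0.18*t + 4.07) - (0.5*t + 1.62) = -5.12*t^2 - 0.32*t + 2.45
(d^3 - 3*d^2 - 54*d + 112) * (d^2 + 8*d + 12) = d^5 + 5*d^4 - 66*d^3 - 356*d^2 + 248*d + 1344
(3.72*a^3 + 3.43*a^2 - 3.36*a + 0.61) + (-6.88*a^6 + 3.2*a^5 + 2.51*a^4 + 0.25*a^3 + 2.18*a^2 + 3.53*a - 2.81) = -6.88*a^6 + 3.2*a^5 + 2.51*a^4 + 3.97*a^3 + 5.61*a^2 + 0.17*a - 2.2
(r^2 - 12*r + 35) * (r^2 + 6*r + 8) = r^4 - 6*r^3 - 29*r^2 + 114*r + 280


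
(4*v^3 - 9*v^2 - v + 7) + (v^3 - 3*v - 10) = 5*v^3 - 9*v^2 - 4*v - 3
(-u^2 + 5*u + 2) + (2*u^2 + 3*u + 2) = u^2 + 8*u + 4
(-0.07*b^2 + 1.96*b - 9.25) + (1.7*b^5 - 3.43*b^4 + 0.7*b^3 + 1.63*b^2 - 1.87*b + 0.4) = 1.7*b^5 - 3.43*b^4 + 0.7*b^3 + 1.56*b^2 + 0.0899999999999999*b - 8.85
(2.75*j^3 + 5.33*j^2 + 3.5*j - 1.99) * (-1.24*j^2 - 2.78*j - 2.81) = -3.41*j^5 - 14.2542*j^4 - 26.8849*j^3 - 22.2397*j^2 - 4.3028*j + 5.5919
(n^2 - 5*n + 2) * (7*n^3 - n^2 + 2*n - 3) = 7*n^5 - 36*n^4 + 21*n^3 - 15*n^2 + 19*n - 6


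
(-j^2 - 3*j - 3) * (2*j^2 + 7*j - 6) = -2*j^4 - 13*j^3 - 21*j^2 - 3*j + 18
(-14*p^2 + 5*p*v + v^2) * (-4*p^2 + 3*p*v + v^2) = 56*p^4 - 62*p^3*v - 3*p^2*v^2 + 8*p*v^3 + v^4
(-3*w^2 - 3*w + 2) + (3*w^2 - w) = 2 - 4*w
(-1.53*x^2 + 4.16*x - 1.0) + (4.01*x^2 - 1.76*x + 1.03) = 2.48*x^2 + 2.4*x + 0.03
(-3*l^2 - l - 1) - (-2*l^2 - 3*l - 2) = -l^2 + 2*l + 1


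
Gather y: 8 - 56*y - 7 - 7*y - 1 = -63*y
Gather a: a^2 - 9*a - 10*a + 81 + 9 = a^2 - 19*a + 90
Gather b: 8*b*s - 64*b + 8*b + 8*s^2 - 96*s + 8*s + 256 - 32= b*(8*s - 56) + 8*s^2 - 88*s + 224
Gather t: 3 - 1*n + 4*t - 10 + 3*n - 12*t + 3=2*n - 8*t - 4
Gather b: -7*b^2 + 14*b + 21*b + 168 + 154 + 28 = -7*b^2 + 35*b + 350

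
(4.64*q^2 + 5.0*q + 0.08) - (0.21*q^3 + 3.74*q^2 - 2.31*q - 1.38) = -0.21*q^3 + 0.899999999999999*q^2 + 7.31*q + 1.46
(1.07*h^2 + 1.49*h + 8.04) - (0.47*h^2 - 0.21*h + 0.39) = 0.6*h^2 + 1.7*h + 7.65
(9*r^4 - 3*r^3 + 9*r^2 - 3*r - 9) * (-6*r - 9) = -54*r^5 - 63*r^4 - 27*r^3 - 63*r^2 + 81*r + 81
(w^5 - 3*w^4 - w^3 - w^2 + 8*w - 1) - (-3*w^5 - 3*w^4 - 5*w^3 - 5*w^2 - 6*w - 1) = 4*w^5 + 4*w^3 + 4*w^2 + 14*w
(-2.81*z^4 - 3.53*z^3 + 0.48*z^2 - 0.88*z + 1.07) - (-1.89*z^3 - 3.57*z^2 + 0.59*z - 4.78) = -2.81*z^4 - 1.64*z^3 + 4.05*z^2 - 1.47*z + 5.85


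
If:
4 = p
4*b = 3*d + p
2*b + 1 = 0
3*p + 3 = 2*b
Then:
No Solution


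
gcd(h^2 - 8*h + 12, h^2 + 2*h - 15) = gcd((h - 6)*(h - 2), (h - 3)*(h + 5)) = 1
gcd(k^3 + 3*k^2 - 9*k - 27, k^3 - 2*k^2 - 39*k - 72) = k^2 + 6*k + 9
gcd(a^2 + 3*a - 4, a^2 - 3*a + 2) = a - 1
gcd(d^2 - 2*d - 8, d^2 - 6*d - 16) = d + 2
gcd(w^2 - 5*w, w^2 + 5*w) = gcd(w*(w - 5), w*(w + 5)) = w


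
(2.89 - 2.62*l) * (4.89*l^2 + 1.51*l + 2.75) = -12.8118*l^3 + 10.1759*l^2 - 2.8411*l + 7.9475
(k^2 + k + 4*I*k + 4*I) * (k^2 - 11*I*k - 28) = k^4 + k^3 - 7*I*k^3 + 16*k^2 - 7*I*k^2 + 16*k - 112*I*k - 112*I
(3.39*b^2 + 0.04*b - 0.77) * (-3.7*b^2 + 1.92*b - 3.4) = -12.543*b^4 + 6.3608*b^3 - 8.6002*b^2 - 1.6144*b + 2.618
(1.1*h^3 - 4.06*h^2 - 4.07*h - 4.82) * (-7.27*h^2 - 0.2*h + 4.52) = -7.997*h^5 + 29.2962*h^4 + 35.3729*h^3 + 17.5042*h^2 - 17.4324*h - 21.7864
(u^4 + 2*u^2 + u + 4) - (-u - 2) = u^4 + 2*u^2 + 2*u + 6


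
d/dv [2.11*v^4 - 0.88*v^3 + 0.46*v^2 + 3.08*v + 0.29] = 8.44*v^3 - 2.64*v^2 + 0.92*v + 3.08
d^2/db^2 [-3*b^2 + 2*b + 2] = -6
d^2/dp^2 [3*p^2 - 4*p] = 6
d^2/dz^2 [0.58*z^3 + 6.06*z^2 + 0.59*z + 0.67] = 3.48*z + 12.12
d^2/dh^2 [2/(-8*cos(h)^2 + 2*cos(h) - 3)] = 4*(-128*sin(h)^4 + 18*sin(h)^2 - 33*cos(h) + 6*cos(3*h) + 90)/(8*sin(h)^2 + 2*cos(h) - 11)^3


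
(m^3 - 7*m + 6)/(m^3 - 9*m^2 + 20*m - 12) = (m + 3)/(m - 6)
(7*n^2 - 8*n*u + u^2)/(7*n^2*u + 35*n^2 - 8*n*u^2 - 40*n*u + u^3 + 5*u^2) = 1/(u + 5)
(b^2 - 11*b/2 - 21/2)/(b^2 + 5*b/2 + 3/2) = (b - 7)/(b + 1)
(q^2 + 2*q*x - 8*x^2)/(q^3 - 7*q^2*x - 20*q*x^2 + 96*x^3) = (q - 2*x)/(q^2 - 11*q*x + 24*x^2)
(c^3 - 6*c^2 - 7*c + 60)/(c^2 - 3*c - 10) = (c^2 - c - 12)/(c + 2)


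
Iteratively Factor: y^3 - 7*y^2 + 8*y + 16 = (y - 4)*(y^2 - 3*y - 4) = (y - 4)*(y + 1)*(y - 4)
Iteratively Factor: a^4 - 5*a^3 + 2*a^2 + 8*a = (a)*(a^3 - 5*a^2 + 2*a + 8) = a*(a - 2)*(a^2 - 3*a - 4) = a*(a - 4)*(a - 2)*(a + 1)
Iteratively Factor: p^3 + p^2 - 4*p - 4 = (p - 2)*(p^2 + 3*p + 2) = (p - 2)*(p + 1)*(p + 2)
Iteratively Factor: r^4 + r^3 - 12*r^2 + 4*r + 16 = (r - 2)*(r^3 + 3*r^2 - 6*r - 8) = (r - 2)*(r + 4)*(r^2 - r - 2) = (r - 2)*(r + 1)*(r + 4)*(r - 2)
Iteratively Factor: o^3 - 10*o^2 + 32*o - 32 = (o - 4)*(o^2 - 6*o + 8) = (o - 4)^2*(o - 2)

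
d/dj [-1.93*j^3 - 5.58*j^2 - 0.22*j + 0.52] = -5.79*j^2 - 11.16*j - 0.22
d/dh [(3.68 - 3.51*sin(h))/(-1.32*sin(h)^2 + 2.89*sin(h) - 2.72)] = (-4.6332*sin(h)^2 + 9.7152*sin(h) - 1.088)*cos(h)/(1.7424*sin(h)^4 - 7.6296*sin(h)^3 + 15.5329*sin(h)^2 - 15.7216*sin(h) + 7.3984)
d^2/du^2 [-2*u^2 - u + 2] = -4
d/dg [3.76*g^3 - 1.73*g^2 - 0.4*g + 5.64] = 11.28*g^2 - 3.46*g - 0.4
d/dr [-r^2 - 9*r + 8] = -2*r - 9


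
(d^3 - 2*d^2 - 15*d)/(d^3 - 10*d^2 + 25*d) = (d + 3)/(d - 5)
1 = 1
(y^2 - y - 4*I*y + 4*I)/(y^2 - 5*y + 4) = (y - 4*I)/(y - 4)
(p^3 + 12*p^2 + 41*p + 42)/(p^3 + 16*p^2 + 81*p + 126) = (p + 2)/(p + 6)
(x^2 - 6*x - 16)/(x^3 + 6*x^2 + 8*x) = (x - 8)/(x*(x + 4))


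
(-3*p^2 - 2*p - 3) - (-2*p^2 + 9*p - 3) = -p^2 - 11*p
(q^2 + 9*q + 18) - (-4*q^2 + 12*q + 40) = 5*q^2 - 3*q - 22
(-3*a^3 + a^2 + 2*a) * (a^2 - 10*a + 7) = -3*a^5 + 31*a^4 - 29*a^3 - 13*a^2 + 14*a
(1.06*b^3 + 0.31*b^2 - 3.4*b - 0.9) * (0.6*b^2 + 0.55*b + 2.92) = 0.636*b^5 + 0.769*b^4 + 1.2257*b^3 - 1.5048*b^2 - 10.423*b - 2.628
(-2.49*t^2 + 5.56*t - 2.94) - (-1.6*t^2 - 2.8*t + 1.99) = -0.89*t^2 + 8.36*t - 4.93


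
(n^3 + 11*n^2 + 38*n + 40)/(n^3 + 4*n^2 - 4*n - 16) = (n + 5)/(n - 2)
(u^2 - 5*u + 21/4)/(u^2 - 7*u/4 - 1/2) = (-4*u^2 + 20*u - 21)/(-4*u^2 + 7*u + 2)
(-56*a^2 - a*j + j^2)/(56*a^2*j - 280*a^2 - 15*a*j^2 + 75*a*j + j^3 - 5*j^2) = (-7*a - j)/(7*a*j - 35*a - j^2 + 5*j)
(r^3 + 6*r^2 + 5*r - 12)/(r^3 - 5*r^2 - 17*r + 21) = (r + 4)/(r - 7)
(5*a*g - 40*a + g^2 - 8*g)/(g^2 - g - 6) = (-5*a*g + 40*a - g^2 + 8*g)/(-g^2 + g + 6)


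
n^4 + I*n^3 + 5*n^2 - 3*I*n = n*(n - I)^2*(n + 3*I)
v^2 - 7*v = v*(v - 7)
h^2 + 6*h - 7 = (h - 1)*(h + 7)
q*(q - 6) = q^2 - 6*q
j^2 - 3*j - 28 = (j - 7)*(j + 4)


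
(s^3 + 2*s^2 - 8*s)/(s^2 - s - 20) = s*(s - 2)/(s - 5)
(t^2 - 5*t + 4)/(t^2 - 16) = (t - 1)/(t + 4)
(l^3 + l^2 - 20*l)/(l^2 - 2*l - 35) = l*(l - 4)/(l - 7)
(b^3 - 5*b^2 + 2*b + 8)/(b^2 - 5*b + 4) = (b^2 - b - 2)/(b - 1)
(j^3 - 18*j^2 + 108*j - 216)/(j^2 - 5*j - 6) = (j^2 - 12*j + 36)/(j + 1)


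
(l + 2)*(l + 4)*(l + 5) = l^3 + 11*l^2 + 38*l + 40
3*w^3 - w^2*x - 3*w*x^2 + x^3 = (-3*w + x)*(-w + x)*(w + x)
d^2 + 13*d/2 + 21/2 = (d + 3)*(d + 7/2)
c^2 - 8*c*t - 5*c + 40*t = (c - 5)*(c - 8*t)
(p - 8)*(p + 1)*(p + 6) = p^3 - p^2 - 50*p - 48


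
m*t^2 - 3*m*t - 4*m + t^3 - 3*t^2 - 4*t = (m + t)*(t - 4)*(t + 1)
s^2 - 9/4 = (s - 3/2)*(s + 3/2)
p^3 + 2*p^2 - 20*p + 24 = (p - 2)^2*(p + 6)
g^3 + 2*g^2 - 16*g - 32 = (g - 4)*(g + 2)*(g + 4)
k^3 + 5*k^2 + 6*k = k*(k + 2)*(k + 3)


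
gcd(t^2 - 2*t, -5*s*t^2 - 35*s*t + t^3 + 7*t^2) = t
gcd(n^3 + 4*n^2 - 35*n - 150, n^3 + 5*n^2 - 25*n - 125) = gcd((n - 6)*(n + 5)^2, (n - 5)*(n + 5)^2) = n^2 + 10*n + 25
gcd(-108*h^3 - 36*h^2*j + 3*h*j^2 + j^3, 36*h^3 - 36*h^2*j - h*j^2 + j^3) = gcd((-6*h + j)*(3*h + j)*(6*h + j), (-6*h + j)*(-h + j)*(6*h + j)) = 36*h^2 - j^2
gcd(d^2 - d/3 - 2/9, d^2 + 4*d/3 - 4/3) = d - 2/3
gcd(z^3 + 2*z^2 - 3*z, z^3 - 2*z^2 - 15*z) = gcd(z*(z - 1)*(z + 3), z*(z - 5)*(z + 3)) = z^2 + 3*z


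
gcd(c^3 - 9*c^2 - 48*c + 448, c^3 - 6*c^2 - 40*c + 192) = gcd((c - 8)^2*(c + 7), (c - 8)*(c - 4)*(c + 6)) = c - 8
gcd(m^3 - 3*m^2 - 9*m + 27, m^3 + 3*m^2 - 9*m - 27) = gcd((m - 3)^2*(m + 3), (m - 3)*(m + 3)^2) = m^2 - 9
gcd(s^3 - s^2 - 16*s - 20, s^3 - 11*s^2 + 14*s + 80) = s^2 - 3*s - 10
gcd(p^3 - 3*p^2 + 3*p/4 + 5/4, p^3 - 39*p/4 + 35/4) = p^2 - 7*p/2 + 5/2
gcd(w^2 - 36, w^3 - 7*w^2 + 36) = w - 6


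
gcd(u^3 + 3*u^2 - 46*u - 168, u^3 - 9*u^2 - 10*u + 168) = u^2 - 3*u - 28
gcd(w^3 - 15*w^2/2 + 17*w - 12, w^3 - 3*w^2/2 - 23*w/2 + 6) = w - 4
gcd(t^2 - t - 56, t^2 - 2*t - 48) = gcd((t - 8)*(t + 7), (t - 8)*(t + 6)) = t - 8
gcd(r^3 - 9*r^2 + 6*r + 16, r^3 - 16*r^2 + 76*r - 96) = r^2 - 10*r + 16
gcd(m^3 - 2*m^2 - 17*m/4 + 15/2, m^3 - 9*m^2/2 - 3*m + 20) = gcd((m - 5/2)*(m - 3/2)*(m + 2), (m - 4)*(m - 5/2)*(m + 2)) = m^2 - m/2 - 5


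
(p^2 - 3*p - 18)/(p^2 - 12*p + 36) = (p + 3)/(p - 6)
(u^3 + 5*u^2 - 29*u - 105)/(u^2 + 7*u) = u - 2 - 15/u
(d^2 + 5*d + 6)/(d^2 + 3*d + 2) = (d + 3)/(d + 1)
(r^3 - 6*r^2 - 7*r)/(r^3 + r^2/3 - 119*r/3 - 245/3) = 3*r*(r + 1)/(3*r^2 + 22*r + 35)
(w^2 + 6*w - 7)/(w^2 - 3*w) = (w^2 + 6*w - 7)/(w*(w - 3))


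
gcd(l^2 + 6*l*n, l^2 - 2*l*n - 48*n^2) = l + 6*n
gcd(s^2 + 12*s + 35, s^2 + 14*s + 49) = s + 7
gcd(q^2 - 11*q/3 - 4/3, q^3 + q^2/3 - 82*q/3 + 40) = q - 4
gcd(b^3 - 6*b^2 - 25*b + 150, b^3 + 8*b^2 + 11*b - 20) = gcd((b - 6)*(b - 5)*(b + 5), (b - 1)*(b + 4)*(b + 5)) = b + 5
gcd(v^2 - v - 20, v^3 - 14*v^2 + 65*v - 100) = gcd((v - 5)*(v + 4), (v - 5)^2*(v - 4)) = v - 5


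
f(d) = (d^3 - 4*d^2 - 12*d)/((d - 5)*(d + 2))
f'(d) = (3*d^2 - 8*d - 12)/((d - 5)*(d + 2)) - (d^3 - 4*d^2 - 12*d)/((d - 5)*(d + 2)^2) - (d^3 - 4*d^2 - 12*d)/((d - 5)^2*(d + 2)) = (d^2 - 10*d + 30)/(d^2 - 10*d + 25)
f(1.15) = 1.45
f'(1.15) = 1.34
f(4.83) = 33.24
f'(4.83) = 174.01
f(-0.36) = -0.43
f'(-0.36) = 1.17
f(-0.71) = -0.83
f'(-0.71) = 1.15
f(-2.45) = -2.78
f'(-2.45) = 1.09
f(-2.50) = -2.83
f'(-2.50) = 1.09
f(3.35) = 5.38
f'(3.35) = 2.84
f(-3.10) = -3.48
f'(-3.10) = 1.08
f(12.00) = 10.29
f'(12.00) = 1.10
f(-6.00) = -6.55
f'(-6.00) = 1.04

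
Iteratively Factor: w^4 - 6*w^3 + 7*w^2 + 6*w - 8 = (w + 1)*(w^3 - 7*w^2 + 14*w - 8) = (w - 4)*(w + 1)*(w^2 - 3*w + 2) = (w - 4)*(w - 1)*(w + 1)*(w - 2)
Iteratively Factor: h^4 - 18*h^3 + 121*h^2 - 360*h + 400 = (h - 5)*(h^3 - 13*h^2 + 56*h - 80) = (h - 5)^2*(h^2 - 8*h + 16) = (h - 5)^2*(h - 4)*(h - 4)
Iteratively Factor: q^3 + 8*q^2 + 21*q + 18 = (q + 2)*(q^2 + 6*q + 9) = (q + 2)*(q + 3)*(q + 3)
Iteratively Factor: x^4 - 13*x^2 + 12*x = (x - 1)*(x^3 + x^2 - 12*x) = (x - 1)*(x + 4)*(x^2 - 3*x) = (x - 3)*(x - 1)*(x + 4)*(x)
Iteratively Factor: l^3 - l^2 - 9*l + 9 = (l + 3)*(l^2 - 4*l + 3) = (l - 1)*(l + 3)*(l - 3)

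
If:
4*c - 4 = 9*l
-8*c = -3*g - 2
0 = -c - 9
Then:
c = -9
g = -74/3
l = -40/9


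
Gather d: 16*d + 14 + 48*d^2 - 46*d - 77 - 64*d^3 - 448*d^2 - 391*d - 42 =-64*d^3 - 400*d^2 - 421*d - 105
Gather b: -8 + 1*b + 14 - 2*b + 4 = 10 - b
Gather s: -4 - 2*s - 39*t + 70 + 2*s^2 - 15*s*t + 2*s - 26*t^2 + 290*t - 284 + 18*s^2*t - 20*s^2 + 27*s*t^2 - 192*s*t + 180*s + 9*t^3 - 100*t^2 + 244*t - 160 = s^2*(18*t - 18) + s*(27*t^2 - 207*t + 180) + 9*t^3 - 126*t^2 + 495*t - 378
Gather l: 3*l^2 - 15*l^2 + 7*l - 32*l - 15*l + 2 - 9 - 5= -12*l^2 - 40*l - 12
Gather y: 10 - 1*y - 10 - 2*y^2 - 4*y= -2*y^2 - 5*y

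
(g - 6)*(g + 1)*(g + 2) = g^3 - 3*g^2 - 16*g - 12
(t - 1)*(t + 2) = t^2 + t - 2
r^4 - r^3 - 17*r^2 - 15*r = r*(r - 5)*(r + 1)*(r + 3)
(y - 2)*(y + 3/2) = y^2 - y/2 - 3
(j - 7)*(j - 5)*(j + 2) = j^3 - 10*j^2 + 11*j + 70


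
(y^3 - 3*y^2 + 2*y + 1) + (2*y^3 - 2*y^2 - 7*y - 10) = 3*y^3 - 5*y^2 - 5*y - 9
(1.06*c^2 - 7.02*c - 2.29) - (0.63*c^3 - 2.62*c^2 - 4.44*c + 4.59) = -0.63*c^3 + 3.68*c^2 - 2.58*c - 6.88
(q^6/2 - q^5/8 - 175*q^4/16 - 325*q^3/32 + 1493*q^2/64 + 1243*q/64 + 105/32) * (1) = q^6/2 - q^5/8 - 175*q^4/16 - 325*q^3/32 + 1493*q^2/64 + 1243*q/64 + 105/32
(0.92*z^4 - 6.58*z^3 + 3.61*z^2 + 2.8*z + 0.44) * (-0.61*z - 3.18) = -0.5612*z^5 + 1.0882*z^4 + 18.7223*z^3 - 13.1878*z^2 - 9.1724*z - 1.3992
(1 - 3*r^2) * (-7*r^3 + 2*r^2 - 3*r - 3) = 21*r^5 - 6*r^4 + 2*r^3 + 11*r^2 - 3*r - 3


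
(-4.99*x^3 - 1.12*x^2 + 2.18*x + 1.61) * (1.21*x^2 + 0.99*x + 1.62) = -6.0379*x^5 - 6.2953*x^4 - 6.5548*x^3 + 2.2919*x^2 + 5.1255*x + 2.6082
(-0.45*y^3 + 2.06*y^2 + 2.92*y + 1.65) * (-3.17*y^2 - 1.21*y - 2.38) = 1.4265*y^5 - 5.9857*y^4 - 10.678*y^3 - 13.6665*y^2 - 8.9461*y - 3.927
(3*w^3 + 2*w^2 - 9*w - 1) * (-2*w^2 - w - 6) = -6*w^5 - 7*w^4 - 2*w^3 - w^2 + 55*w + 6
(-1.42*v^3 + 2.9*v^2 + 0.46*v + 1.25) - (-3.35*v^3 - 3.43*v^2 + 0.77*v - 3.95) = 1.93*v^3 + 6.33*v^2 - 0.31*v + 5.2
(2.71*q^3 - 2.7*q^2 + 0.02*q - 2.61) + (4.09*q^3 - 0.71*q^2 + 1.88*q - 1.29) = 6.8*q^3 - 3.41*q^2 + 1.9*q - 3.9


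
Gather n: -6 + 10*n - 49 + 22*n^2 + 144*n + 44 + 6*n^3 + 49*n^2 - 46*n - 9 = 6*n^3 + 71*n^2 + 108*n - 20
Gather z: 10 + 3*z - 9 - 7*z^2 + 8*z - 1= -7*z^2 + 11*z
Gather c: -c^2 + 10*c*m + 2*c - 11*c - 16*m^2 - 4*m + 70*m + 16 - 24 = -c^2 + c*(10*m - 9) - 16*m^2 + 66*m - 8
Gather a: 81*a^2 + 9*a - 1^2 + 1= 81*a^2 + 9*a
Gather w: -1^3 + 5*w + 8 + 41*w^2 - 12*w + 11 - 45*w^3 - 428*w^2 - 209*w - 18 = -45*w^3 - 387*w^2 - 216*w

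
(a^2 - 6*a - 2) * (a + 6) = a^3 - 38*a - 12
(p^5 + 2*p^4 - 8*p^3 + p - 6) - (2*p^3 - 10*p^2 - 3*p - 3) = p^5 + 2*p^4 - 10*p^3 + 10*p^2 + 4*p - 3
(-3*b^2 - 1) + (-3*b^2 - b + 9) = -6*b^2 - b + 8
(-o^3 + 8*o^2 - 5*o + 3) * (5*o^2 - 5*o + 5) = -5*o^5 + 45*o^4 - 70*o^3 + 80*o^2 - 40*o + 15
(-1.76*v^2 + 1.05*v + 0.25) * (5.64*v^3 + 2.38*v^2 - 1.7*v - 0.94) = -9.9264*v^5 + 1.7332*v^4 + 6.901*v^3 + 0.4644*v^2 - 1.412*v - 0.235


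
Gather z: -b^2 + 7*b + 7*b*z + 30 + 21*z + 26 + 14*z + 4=-b^2 + 7*b + z*(7*b + 35) + 60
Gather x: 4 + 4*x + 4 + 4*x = 8*x + 8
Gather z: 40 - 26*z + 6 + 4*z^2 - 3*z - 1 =4*z^2 - 29*z + 45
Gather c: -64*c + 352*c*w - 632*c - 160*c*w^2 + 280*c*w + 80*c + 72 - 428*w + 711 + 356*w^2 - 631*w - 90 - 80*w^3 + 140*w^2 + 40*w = c*(-160*w^2 + 632*w - 616) - 80*w^3 + 496*w^2 - 1019*w + 693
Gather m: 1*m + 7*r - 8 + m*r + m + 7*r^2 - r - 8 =m*(r + 2) + 7*r^2 + 6*r - 16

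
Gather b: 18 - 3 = 15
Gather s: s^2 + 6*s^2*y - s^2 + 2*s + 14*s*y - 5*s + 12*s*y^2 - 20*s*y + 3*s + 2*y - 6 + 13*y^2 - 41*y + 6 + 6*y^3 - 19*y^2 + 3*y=6*s^2*y + s*(12*y^2 - 6*y) + 6*y^3 - 6*y^2 - 36*y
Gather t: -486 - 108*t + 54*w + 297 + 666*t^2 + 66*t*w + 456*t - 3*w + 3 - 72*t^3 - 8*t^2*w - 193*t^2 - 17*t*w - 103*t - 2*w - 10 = -72*t^3 + t^2*(473 - 8*w) + t*(49*w + 245) + 49*w - 196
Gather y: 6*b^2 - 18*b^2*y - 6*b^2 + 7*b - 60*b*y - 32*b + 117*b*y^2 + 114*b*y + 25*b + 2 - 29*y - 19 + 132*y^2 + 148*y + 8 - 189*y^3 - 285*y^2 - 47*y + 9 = -189*y^3 + y^2*(117*b - 153) + y*(-18*b^2 + 54*b + 72)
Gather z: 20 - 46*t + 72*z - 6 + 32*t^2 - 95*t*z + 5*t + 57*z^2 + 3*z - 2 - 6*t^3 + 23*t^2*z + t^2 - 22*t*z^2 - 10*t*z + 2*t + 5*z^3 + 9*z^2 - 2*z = -6*t^3 + 33*t^2 - 39*t + 5*z^3 + z^2*(66 - 22*t) + z*(23*t^2 - 105*t + 73) + 12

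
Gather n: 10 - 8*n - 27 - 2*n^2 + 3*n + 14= -2*n^2 - 5*n - 3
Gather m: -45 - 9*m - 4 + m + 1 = -8*m - 48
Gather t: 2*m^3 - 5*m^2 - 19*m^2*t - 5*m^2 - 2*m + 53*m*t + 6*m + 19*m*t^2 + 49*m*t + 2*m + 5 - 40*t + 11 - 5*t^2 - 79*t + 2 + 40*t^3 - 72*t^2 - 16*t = 2*m^3 - 10*m^2 + 6*m + 40*t^3 + t^2*(19*m - 77) + t*(-19*m^2 + 102*m - 135) + 18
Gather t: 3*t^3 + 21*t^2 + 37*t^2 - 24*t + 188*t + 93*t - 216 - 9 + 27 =3*t^3 + 58*t^2 + 257*t - 198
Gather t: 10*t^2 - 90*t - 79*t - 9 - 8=10*t^2 - 169*t - 17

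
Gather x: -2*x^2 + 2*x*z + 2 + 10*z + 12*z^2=-2*x^2 + 2*x*z + 12*z^2 + 10*z + 2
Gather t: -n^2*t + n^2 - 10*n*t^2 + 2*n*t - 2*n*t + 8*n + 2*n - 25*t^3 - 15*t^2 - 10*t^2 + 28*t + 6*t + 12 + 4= n^2 + 10*n - 25*t^3 + t^2*(-10*n - 25) + t*(34 - n^2) + 16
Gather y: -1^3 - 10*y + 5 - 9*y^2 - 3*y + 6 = -9*y^2 - 13*y + 10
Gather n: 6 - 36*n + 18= 24 - 36*n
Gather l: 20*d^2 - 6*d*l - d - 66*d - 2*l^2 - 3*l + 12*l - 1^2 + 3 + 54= 20*d^2 - 67*d - 2*l^2 + l*(9 - 6*d) + 56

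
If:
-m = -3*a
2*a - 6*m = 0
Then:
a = 0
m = 0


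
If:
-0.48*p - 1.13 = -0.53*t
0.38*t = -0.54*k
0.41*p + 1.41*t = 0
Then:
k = -0.36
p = -1.78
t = 0.52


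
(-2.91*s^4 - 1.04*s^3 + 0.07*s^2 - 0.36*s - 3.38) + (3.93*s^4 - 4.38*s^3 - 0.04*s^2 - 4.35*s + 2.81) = 1.02*s^4 - 5.42*s^3 + 0.03*s^2 - 4.71*s - 0.57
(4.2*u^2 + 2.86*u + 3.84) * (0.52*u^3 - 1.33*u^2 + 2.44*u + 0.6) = 2.184*u^5 - 4.0988*u^4 + 8.441*u^3 + 4.3912*u^2 + 11.0856*u + 2.304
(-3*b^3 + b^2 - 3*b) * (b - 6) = -3*b^4 + 19*b^3 - 9*b^2 + 18*b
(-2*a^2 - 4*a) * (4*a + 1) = -8*a^3 - 18*a^2 - 4*a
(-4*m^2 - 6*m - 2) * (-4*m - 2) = 16*m^3 + 32*m^2 + 20*m + 4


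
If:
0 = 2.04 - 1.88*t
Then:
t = 1.09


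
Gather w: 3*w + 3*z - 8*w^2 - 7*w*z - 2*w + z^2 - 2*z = -8*w^2 + w*(1 - 7*z) + z^2 + z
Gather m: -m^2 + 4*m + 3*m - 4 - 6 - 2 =-m^2 + 7*m - 12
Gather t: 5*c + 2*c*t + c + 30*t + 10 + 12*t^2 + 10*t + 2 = 6*c + 12*t^2 + t*(2*c + 40) + 12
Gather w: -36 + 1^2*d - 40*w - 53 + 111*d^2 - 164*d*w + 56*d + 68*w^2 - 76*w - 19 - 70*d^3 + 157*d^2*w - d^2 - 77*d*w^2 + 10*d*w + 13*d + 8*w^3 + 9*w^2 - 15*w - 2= -70*d^3 + 110*d^2 + 70*d + 8*w^3 + w^2*(77 - 77*d) + w*(157*d^2 - 154*d - 131) - 110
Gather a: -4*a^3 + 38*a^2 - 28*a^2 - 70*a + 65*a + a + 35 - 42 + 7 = -4*a^3 + 10*a^2 - 4*a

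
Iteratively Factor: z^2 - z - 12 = (z - 4)*(z + 3)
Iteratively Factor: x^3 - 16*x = (x - 4)*(x^2 + 4*x) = x*(x - 4)*(x + 4)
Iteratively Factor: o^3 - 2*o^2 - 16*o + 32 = (o - 4)*(o^2 + 2*o - 8) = (o - 4)*(o + 4)*(o - 2)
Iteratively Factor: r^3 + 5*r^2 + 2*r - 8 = (r - 1)*(r^2 + 6*r + 8) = (r - 1)*(r + 2)*(r + 4)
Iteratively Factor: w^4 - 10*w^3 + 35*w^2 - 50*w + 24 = (w - 1)*(w^3 - 9*w^2 + 26*w - 24) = (w - 2)*(w - 1)*(w^2 - 7*w + 12) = (w - 3)*(w - 2)*(w - 1)*(w - 4)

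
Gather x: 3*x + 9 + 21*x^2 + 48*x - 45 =21*x^2 + 51*x - 36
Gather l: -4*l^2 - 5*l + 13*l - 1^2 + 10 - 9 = -4*l^2 + 8*l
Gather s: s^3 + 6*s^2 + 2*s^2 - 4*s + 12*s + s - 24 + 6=s^3 + 8*s^2 + 9*s - 18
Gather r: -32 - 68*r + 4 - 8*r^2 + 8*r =-8*r^2 - 60*r - 28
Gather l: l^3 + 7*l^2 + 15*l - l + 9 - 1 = l^3 + 7*l^2 + 14*l + 8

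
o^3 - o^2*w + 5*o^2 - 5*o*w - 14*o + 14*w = (o - 2)*(o + 7)*(o - w)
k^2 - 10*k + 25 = (k - 5)^2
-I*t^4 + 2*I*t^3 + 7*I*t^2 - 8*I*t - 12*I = (t - 3)*(t - 2)*(t + 2)*(-I*t - I)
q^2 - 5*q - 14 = (q - 7)*(q + 2)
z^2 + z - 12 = (z - 3)*(z + 4)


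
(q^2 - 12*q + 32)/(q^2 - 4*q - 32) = (q - 4)/(q + 4)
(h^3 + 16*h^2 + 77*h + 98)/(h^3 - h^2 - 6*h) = (h^2 + 14*h + 49)/(h*(h - 3))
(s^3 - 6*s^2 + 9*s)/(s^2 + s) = (s^2 - 6*s + 9)/(s + 1)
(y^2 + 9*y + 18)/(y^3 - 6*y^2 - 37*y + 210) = (y + 3)/(y^2 - 12*y + 35)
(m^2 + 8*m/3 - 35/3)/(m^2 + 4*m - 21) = (3*m^2 + 8*m - 35)/(3*(m^2 + 4*m - 21))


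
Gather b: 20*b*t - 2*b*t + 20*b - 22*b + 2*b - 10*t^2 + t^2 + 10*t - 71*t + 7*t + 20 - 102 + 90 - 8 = 18*b*t - 9*t^2 - 54*t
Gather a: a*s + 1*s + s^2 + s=a*s + s^2 + 2*s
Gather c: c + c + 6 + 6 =2*c + 12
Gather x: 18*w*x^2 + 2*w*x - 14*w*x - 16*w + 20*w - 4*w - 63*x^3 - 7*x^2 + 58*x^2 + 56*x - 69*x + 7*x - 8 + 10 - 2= -63*x^3 + x^2*(18*w + 51) + x*(-12*w - 6)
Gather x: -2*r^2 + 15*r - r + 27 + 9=-2*r^2 + 14*r + 36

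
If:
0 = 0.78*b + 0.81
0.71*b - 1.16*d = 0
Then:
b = -1.04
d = -0.64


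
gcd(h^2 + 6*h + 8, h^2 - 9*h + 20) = 1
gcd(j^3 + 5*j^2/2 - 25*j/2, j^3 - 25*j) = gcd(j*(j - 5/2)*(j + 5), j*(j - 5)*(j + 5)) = j^2 + 5*j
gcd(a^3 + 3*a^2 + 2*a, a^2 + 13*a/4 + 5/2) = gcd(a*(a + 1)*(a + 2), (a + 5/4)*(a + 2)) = a + 2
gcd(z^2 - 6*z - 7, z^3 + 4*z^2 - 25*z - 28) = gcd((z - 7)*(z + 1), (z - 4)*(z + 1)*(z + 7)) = z + 1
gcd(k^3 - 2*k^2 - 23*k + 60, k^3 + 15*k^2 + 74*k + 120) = k + 5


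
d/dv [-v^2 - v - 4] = -2*v - 1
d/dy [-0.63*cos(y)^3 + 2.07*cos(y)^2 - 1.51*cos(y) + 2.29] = (1.89*cos(y)^2 - 4.14*cos(y) + 1.51)*sin(y)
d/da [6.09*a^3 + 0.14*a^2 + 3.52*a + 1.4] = 18.27*a^2 + 0.28*a + 3.52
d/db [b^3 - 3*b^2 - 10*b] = 3*b^2 - 6*b - 10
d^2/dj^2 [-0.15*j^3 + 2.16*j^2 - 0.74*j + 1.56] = 4.32 - 0.9*j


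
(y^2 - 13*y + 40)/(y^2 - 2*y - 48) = (y - 5)/(y + 6)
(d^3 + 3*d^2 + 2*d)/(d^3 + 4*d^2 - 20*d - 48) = d*(d + 1)/(d^2 + 2*d - 24)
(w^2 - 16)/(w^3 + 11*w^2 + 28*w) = (w - 4)/(w*(w + 7))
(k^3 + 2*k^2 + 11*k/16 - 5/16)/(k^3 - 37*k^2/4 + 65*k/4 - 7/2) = (4*k^2 + 9*k + 5)/(4*(k^2 - 9*k + 14))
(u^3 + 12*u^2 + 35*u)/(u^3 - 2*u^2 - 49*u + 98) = u*(u + 5)/(u^2 - 9*u + 14)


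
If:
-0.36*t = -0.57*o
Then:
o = 0.631578947368421*t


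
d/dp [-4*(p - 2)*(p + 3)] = -8*p - 4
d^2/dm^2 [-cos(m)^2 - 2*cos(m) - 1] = 2*cos(m) + 2*cos(2*m)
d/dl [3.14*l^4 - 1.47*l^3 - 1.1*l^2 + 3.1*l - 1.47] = 12.56*l^3 - 4.41*l^2 - 2.2*l + 3.1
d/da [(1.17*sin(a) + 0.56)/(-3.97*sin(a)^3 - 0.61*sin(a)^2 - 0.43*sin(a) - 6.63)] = (9.2898*sin(a)^3 + 7.3833*sin(a)^2 + 0.6832*sin(a) - 7.5163)*cos(a)/(15.7609*sin(a)^6 + 4.8434*sin(a)^5 + 3.7863*sin(a)^4 + 53.1668*sin(a)^3 + 8.2735*sin(a)^2 + 5.7018*sin(a) + 43.9569)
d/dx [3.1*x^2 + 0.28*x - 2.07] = 6.2*x + 0.28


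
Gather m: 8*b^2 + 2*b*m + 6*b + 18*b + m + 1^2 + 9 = 8*b^2 + 24*b + m*(2*b + 1) + 10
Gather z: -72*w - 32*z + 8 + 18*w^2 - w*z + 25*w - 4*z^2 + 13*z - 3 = 18*w^2 - 47*w - 4*z^2 + z*(-w - 19) + 5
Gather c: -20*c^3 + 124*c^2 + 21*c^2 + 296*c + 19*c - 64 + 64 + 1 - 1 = -20*c^3 + 145*c^2 + 315*c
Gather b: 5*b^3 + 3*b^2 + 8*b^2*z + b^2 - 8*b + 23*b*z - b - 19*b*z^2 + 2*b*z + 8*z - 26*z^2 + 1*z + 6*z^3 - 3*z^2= 5*b^3 + b^2*(8*z + 4) + b*(-19*z^2 + 25*z - 9) + 6*z^3 - 29*z^2 + 9*z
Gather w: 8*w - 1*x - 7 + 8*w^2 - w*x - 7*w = 8*w^2 + w*(1 - x) - x - 7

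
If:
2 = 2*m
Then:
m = 1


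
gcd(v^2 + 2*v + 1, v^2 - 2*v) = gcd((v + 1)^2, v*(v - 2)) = 1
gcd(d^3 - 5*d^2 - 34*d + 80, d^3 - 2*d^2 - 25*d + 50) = d^2 + 3*d - 10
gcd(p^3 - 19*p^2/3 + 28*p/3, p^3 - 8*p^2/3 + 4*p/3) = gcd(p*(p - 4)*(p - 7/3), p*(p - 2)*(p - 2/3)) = p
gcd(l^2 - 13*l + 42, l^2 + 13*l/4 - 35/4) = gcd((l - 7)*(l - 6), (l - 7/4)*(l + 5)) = 1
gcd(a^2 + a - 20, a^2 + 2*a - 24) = a - 4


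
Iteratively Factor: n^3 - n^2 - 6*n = (n + 2)*(n^2 - 3*n) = n*(n + 2)*(n - 3)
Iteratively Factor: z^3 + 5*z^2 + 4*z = (z + 4)*(z^2 + z) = (z + 1)*(z + 4)*(z)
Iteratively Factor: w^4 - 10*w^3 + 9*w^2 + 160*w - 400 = (w - 5)*(w^3 - 5*w^2 - 16*w + 80) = (w - 5)*(w + 4)*(w^2 - 9*w + 20) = (w - 5)^2*(w + 4)*(w - 4)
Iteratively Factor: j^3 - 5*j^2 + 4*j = (j - 1)*(j^2 - 4*j) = j*(j - 1)*(j - 4)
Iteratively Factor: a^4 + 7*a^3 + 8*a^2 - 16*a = (a - 1)*(a^3 + 8*a^2 + 16*a) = a*(a - 1)*(a^2 + 8*a + 16) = a*(a - 1)*(a + 4)*(a + 4)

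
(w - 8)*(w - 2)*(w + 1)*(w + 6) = w^4 - 3*w^3 - 48*w^2 + 52*w + 96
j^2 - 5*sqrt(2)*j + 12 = (j - 3*sqrt(2))*(j - 2*sqrt(2))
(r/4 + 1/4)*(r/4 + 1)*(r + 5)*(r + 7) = r^4/16 + 17*r^3/16 + 99*r^2/16 + 223*r/16 + 35/4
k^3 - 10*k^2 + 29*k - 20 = (k - 5)*(k - 4)*(k - 1)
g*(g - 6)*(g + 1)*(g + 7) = g^4 + 2*g^3 - 41*g^2 - 42*g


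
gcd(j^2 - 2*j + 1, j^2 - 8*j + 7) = j - 1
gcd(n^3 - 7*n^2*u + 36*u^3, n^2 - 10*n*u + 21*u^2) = -n + 3*u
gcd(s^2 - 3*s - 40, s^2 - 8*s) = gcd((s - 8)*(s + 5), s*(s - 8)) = s - 8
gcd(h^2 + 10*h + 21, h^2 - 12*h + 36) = 1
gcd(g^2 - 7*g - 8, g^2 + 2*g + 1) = g + 1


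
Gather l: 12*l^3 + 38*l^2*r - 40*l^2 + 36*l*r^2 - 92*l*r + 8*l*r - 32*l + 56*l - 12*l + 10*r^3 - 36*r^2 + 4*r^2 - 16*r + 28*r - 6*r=12*l^3 + l^2*(38*r - 40) + l*(36*r^2 - 84*r + 12) + 10*r^3 - 32*r^2 + 6*r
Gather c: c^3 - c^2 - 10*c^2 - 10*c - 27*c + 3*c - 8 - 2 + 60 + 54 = c^3 - 11*c^2 - 34*c + 104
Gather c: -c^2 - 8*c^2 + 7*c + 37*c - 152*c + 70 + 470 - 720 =-9*c^2 - 108*c - 180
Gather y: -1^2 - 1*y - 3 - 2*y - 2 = -3*y - 6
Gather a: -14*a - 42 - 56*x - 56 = -14*a - 56*x - 98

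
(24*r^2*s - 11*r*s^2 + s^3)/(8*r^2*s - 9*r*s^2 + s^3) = (3*r - s)/(r - s)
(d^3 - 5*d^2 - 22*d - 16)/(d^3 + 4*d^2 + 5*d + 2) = (d - 8)/(d + 1)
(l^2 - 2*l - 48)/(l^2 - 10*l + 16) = (l + 6)/(l - 2)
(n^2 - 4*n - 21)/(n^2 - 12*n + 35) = (n + 3)/(n - 5)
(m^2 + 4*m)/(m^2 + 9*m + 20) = m/(m + 5)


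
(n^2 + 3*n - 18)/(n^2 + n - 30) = (n - 3)/(n - 5)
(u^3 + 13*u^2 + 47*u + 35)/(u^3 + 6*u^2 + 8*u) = (u^3 + 13*u^2 + 47*u + 35)/(u*(u^2 + 6*u + 8))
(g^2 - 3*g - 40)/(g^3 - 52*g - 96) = (g + 5)/(g^2 + 8*g + 12)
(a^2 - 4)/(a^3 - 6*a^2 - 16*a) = (a - 2)/(a*(a - 8))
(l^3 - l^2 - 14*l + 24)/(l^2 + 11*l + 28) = (l^2 - 5*l + 6)/(l + 7)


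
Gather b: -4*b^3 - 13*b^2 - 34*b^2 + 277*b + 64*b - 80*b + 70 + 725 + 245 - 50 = -4*b^3 - 47*b^2 + 261*b + 990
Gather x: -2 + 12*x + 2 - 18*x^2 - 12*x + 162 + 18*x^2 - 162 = 0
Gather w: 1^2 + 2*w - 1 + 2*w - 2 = 4*w - 2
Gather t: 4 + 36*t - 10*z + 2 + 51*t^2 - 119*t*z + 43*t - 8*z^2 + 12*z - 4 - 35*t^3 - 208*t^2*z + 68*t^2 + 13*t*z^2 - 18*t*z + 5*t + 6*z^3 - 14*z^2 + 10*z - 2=-35*t^3 + t^2*(119 - 208*z) + t*(13*z^2 - 137*z + 84) + 6*z^3 - 22*z^2 + 12*z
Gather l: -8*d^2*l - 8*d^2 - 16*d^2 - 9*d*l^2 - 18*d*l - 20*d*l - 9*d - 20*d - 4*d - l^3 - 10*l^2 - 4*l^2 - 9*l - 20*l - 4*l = -24*d^2 - 33*d - l^3 + l^2*(-9*d - 14) + l*(-8*d^2 - 38*d - 33)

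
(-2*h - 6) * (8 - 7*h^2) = 14*h^3 + 42*h^2 - 16*h - 48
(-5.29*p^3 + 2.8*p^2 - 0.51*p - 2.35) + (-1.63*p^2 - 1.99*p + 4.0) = -5.29*p^3 + 1.17*p^2 - 2.5*p + 1.65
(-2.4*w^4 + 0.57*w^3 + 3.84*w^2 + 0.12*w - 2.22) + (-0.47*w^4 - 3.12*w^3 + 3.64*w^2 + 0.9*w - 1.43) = -2.87*w^4 - 2.55*w^3 + 7.48*w^2 + 1.02*w - 3.65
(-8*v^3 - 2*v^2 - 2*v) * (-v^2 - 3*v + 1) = 8*v^5 + 26*v^4 + 4*v^2 - 2*v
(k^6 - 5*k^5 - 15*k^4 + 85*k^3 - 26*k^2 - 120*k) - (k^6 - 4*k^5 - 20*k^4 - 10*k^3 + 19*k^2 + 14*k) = -k^5 + 5*k^4 + 95*k^3 - 45*k^2 - 134*k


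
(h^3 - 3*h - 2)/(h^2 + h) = h - 1 - 2/h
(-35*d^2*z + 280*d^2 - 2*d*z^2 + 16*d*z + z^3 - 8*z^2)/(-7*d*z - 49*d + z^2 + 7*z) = (5*d*z - 40*d + z^2 - 8*z)/(z + 7)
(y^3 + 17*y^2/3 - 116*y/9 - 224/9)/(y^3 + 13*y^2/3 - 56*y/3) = (y + 4/3)/y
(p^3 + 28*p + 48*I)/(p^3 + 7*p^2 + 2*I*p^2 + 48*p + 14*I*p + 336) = (p^2 + 6*I*p - 8)/(p^2 + p*(7 + 8*I) + 56*I)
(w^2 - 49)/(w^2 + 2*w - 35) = (w - 7)/(w - 5)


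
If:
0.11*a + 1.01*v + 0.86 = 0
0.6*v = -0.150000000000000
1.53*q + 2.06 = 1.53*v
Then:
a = -5.52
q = -1.60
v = -0.25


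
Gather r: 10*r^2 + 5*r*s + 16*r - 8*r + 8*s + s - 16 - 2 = 10*r^2 + r*(5*s + 8) + 9*s - 18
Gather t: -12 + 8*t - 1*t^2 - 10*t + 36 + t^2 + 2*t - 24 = 0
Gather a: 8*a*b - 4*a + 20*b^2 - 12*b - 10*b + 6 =a*(8*b - 4) + 20*b^2 - 22*b + 6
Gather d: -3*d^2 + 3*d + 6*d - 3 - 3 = -3*d^2 + 9*d - 6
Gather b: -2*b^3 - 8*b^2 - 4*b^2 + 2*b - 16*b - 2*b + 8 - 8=-2*b^3 - 12*b^2 - 16*b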